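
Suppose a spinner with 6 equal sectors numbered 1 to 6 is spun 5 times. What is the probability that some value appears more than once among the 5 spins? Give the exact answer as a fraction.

P(all 5 different) = 6/6 · 5/6 · ··· · 2/6 = 5/54.
P(at least two equal) = 1 − 5/54 = 49/54.

49/54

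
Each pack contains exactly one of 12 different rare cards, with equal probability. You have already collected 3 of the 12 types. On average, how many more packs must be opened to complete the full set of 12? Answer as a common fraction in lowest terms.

7129/210

Starting from 3 distinct types, each trial gives a new one with probability (12−i)/12 when i types are held, so the wait for the next new type is 12/(12−i).
E = 12/9 + 12/8 + 12/7 + 12/6 + 12/5 + 12/4 + 12/3 + 12/2 + 12/1 = 7129/210.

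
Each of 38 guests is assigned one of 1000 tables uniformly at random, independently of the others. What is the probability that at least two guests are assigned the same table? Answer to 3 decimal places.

It's easier to compute the probability that all 38 are distinct.
P(all distinct) = 1000/1000 · 999/1000 · ··· · 963/1000 ≈ 0.491.
So the probability of at least one match is 1 − 0.491 = 0.509.

0.509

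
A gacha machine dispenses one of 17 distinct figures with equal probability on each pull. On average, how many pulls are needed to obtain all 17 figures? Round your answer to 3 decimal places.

After i distinct types are collected, each trial gives a new one with probability (17−i)/17, so the expected wait for the next new type is 17/(17−i).
E = 17/17 + 17/16 + 17/15 + 17/14 + 17/13 + 17/12 + 17/11 + 17/10 + 17/9 + 17/8 + 17/7 + 17/6 + 17/5 + 17/4 + 17/3 + 17/2 + 17/1 = 42142223/720720 ≈ 58.472.

58.472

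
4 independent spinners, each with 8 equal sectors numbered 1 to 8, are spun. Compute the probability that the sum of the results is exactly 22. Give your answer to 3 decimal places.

There are 8^4 = 4096 equally likely outcomes.
The number of ordered 4-tuples from {1,…,8} summing to 22 is 246.
P(sum = 22) = 246/4096 = 123/2048 ≈ 0.060.

0.060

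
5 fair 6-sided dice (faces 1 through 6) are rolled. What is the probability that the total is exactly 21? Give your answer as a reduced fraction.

There are 6^5 = 7776 equally likely outcomes.
The number of ordered 5-tuples from {1,…,6} summing to 21 is 540.
P(sum = 21) = 540/7776 = 5/72.

5/72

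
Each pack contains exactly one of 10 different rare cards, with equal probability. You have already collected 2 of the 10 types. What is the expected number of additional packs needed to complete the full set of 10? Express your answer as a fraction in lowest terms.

Starting from 2 distinct types, each trial gives a new one with probability (10−i)/10 when i types are held, so the wait for the next new type is 10/(10−i).
E = 10/8 + 10/7 + 10/6 + 10/5 + 10/4 + 10/3 + 10/2 + 10/1 = 761/28.

761/28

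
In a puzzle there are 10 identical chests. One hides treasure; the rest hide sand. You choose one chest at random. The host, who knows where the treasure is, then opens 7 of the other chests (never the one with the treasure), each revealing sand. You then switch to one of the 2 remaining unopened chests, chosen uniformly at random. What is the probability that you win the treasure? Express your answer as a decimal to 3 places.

0.450

Your original chest holds the treasure with probability 1/10, so the other 9 collectively hold it with probability 9/10.
The host can always find 7 empty chests to open, so the reveals don't change that 9/10; it is now spread over the 2 remaining unopened chests.
P(win by switching) = (9/10) · (1/2) = 9/20 ≈ 0.450.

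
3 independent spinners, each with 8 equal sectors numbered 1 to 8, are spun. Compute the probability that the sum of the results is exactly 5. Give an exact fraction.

There are 8^3 = 512 equally likely outcomes.
The number of ordered 3-tuples from {1,…,8} summing to 5 is 6.
P(sum = 5) = 6/512 = 3/256.

3/256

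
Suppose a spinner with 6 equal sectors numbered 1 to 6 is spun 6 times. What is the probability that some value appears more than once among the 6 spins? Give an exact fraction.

319/324

P(all 6 different) = 6/6 · 5/6 · ··· · 1/6 = 5/324.
P(at least two equal) = 1 − 5/324 = 319/324.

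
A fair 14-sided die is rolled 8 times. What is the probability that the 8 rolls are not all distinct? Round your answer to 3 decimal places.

P(all 8 different) = 14/14 · 13/14 · ··· · 7/14 ≈ 0.082.
P(at least two equal) = 1 − 0.082 = 0.918.

0.918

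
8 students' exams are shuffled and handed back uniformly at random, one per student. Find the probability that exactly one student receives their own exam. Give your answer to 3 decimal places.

Choose which one is fixed: C(8,1) = 8 ways.
The remaining 7 must have no fixed point: D(7) = 1854.
P = 8·1854/40320 = 103/280 ≈ 0.368.

0.368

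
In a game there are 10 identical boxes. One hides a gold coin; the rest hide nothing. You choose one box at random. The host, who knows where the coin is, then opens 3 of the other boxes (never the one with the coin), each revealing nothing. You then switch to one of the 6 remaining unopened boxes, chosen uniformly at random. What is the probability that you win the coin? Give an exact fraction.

Your original box holds the coin with probability 1/10, so the other 9 collectively hold it with probability 9/10.
The host can always find 3 empty boxes to open, so the reveals don't change that 9/10; it is now spread over the 6 remaining unopened boxes.
P(win by switching) = (9/10) · (1/6) = 3/20.

3/20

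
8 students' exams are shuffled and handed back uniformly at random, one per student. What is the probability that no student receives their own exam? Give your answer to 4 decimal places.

This is the derangement probability: permutations of 8 with no fixed point.
D(8) = 8! · (1 − 1/1! + 1/2! − ··· + (−1)^8/8!) = 14833.
P = 14833/40320 = 2119/5760 ≈ 0.3679.

0.3679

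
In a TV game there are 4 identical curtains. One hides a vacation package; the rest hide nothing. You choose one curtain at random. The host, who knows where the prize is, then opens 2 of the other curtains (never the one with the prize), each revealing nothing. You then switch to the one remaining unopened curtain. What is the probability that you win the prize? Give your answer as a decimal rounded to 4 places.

Your original curtain holds the prize with probability 1/4, so the other 3 collectively hold it with probability 3/4.
The host can always find 2 empty curtains to open, so the reveals don't change that 3/4; it is now spread over the 1 remaining unopened curtain.
P(win by switching) = (3/4) · (1/1) = 3/4 ≈ 0.7500.

0.7500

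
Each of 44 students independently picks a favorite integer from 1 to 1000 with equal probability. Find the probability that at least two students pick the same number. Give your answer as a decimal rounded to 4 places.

0.6171

It's easier to compute the probability that all 44 are distinct.
P(all distinct) = 1000/1000 · 999/1000 · ··· · 957/1000 ≈ 0.3829.
So the probability of at least one match is 1 − 0.3829 = 0.6171.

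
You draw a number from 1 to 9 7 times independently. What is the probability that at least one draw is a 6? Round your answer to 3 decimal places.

0.562

P(no draw is a 6) = (8/9)^7 ≈ 0.438.
P(at least one) = 1 − 0.438 = 0.562.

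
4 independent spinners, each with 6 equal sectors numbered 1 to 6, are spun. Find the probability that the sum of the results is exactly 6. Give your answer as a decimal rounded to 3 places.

0.008

There are 6^4 = 1296 equally likely outcomes.
The number of ordered 4-tuples from {1,…,6} summing to 6 is 10.
P(sum = 6) = 10/1296 = 5/648 ≈ 0.008.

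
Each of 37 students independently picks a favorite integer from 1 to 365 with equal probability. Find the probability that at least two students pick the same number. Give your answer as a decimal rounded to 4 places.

It's easier to compute the probability that all 37 are distinct.
P(all distinct) = 365/365 · 364/365 · ··· · 329/365 ≈ 0.1513.
So the probability of at least one match is 1 − 0.1513 = 0.8487.

0.8487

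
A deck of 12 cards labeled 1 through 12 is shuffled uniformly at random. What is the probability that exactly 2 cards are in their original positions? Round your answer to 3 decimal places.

Choose which 2 of the 12 are fixed: C(12,2) = 66 ways.
The remaining 10 must have no fixed point: D(10) = 1334961.
P = 66·1334961/479001600 = 16481/89600 ≈ 0.184.

0.184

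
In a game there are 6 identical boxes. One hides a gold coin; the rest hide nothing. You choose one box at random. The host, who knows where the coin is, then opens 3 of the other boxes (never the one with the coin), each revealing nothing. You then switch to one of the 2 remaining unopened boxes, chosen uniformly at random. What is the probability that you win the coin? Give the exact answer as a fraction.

5/12

Your original box holds the coin with probability 1/6, so the other 5 collectively hold it with probability 5/6.
The host can always find 3 empty boxes to open, so the reveals don't change that 5/6; it is now spread over the 2 remaining unopened boxes.
P(win by switching) = (5/6) · (1/2) = 5/12.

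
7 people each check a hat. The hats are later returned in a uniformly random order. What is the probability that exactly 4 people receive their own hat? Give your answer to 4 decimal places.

Choose which 4 of the 7 are fixed: C(7,4) = 35 ways.
The remaining 3 must have no fixed point: D(3) = 2.
P = 35·2/5040 = 1/72 ≈ 0.0139.

0.0139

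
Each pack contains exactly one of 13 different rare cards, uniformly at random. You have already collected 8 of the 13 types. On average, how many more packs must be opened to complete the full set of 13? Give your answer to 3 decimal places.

29.683

Starting from 8 distinct types, each trial gives a new one with probability (13−i)/13 when i types are held, so the wait for the next new type is 13/(13−i).
E = 13/5 + 13/4 + 13/3 + 13/2 + 13/1 = 1781/60 ≈ 29.683.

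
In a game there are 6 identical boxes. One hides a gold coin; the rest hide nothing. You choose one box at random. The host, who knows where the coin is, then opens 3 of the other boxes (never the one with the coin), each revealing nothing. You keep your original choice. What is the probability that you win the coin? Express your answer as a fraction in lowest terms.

1/6

The host can always open 3 empty boxes regardless of your choice, so the reveals give no information about your original box.
P(win by staying) = 1/6.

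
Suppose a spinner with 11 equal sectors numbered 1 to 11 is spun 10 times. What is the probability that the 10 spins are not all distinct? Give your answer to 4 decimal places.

P(all 10 different) = 11/11 · 10/11 · ··· · 2/11 ≈ 0.0015.
P(at least two equal) = 1 − 0.0015 = 0.9985.

0.9985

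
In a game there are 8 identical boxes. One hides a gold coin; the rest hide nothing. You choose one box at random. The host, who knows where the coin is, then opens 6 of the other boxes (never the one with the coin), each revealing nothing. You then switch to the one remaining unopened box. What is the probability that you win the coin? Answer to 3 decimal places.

Your original box holds the coin with probability 1/8, so the other 7 collectively hold it with probability 7/8.
The host can always find 6 empty boxes to open, so the reveals don't change that 7/8; it is now spread over the 1 remaining unopened box.
P(win by switching) = (7/8) · (1/1) = 7/8 ≈ 0.875.

0.875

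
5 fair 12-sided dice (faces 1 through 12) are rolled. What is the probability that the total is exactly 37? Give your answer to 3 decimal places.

There are 12^5 = 248832 equally likely outcomes.
The number of ordered 5-tuples from {1,…,12} summing to 37 is 10725.
P(sum = 37) = 10725/248832 = 3575/82944 ≈ 0.043.

0.043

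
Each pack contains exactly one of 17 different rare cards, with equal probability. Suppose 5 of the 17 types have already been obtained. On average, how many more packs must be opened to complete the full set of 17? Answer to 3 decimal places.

52.755

Starting from 5 distinct types, each trial gives a new one with probability (17−i)/17 when i types are held, so the wait for the next new type is 17/(17−i).
E = 17/12 + 17/11 + 17/10 + 17/9 + 17/8 + 17/7 + 17/6 + 17/5 + 17/4 + 17/3 + 17/2 + 17/1 = 1462357/27720 ≈ 52.755.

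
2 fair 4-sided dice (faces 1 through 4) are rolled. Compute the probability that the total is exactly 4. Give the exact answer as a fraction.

There are 4^2 = 16 equally likely outcomes.
The number of ordered 2-tuples from {1,…,4} summing to 4 is 3.
P(sum = 4) = 3/16.

3/16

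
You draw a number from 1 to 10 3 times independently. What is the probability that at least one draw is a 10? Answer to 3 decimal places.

0.271

P(no draw is a 10) = (9/10)^3 ≈ 0.729.
P(at least one) = 1 − 0.729 = 0.271.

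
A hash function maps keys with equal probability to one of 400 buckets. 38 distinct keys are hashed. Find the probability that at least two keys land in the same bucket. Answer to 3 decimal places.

0.837

It's easier to compute the probability that all 38 are distinct.
P(all distinct) = 400/400 · 399/400 · ··· · 363/400 ≈ 0.163.
So the probability of at least one match is 1 − 0.163 = 0.837.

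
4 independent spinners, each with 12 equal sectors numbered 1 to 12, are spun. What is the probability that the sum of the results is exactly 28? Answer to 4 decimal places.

0.0536

There are 12^4 = 20736 equally likely outcomes.
The number of ordered 4-tuples from {1,…,12} summing to 28 is 1111.
P(sum = 28) = 1111/20736 ≈ 0.0536.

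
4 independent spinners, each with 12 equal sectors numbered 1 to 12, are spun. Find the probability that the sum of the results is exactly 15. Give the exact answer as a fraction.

There are 12^4 = 20736 equally likely outcomes.
The number of ordered 4-tuples from {1,…,12} summing to 15 is 364.
P(sum = 15) = 364/20736 = 91/5184.

91/5184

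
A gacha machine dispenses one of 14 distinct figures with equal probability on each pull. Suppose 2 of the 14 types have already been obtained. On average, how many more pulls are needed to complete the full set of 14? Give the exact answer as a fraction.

Starting from 2 distinct types, each trial gives a new one with probability (14−i)/14 when i types are held, so the wait for the next new type is 14/(14−i).
E = 14/12 + 14/11 + 14/10 + 14/9 + 14/8 + 14/7 + 14/6 + 14/5 + 14/4 + 14/3 + 14/2 + 14/1 = 86021/1980.

86021/1980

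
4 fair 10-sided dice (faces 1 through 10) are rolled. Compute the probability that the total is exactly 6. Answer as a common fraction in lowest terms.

1/1000

There are 10^4 = 10000 equally likely outcomes.
The number of ordered 4-tuples from {1,…,10} summing to 6 is 10.
P(sum = 6) = 10/10000 = 1/1000.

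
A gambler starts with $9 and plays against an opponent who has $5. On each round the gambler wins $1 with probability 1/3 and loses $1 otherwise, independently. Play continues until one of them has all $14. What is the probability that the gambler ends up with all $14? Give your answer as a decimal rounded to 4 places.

0.0312

Let r = q/p = (2/3)/(1/3) = 2. The recurrence P(i) = p·P(i+1) + q·P(i−1) with P(0)=0, P(14)=1 gives P(i) = (1 − r^i)/(1 − r^14).
P(9) = (1 − (2)^9) / (1 − (2)^14) = 511/16383 ≈ 0.0312.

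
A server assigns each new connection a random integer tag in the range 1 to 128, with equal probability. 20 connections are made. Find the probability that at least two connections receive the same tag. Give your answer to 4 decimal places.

0.7911

It's easier to compute the probability that all 20 are distinct.
P(all distinct) = 128/128 · 127/128 · ··· · 109/128 ≈ 0.2089.
So the probability of at least one match is 1 − 0.2089 = 0.7911.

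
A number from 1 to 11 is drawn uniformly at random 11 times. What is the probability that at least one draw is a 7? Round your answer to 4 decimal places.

P(no draw is a 7) = (10/11)^11 ≈ 0.3505.
P(at least one) = 1 − 0.3505 = 0.6495.

0.6495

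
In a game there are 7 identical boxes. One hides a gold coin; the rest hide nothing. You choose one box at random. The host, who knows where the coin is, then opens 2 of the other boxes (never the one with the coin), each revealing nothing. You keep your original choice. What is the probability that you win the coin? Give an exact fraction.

1/7

The host can always open 2 empty boxes regardless of your choice, so the reveals give no information about your original box.
P(win by staying) = 1/7.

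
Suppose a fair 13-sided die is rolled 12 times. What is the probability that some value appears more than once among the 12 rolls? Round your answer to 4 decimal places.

P(all 12 different) = 13/13 · 12/13 · ··· · 2/13 ≈ 0.0003.
P(at least two equal) = 1 − 0.0003 = 0.9997.

0.9997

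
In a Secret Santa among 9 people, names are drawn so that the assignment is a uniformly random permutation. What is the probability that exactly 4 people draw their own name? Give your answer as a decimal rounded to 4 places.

0.0153

Choose which 4 of the 9 are fixed: C(9,4) = 126 ways.
The remaining 5 must have no fixed point: D(5) = 44.
P = 126·44/362880 = 11/720 ≈ 0.0153.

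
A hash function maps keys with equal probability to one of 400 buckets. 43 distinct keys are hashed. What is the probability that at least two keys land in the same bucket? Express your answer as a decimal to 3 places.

It's easier to compute the probability that all 43 are distinct.
P(all distinct) = 400/400 · 399/400 · ··· · 358/400 ≈ 0.096.
So the probability of at least one match is 1 − 0.096 = 0.904.

0.904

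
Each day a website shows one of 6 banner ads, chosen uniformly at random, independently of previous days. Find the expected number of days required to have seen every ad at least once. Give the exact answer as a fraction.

147/10

After i distinct types are collected, each trial gives a new one with probability (6−i)/6, so the expected wait for the next new type is 6/(6−i).
E = 6/6 + 6/5 + 6/4 + 6/3 + 6/2 + 6/1 = 147/10.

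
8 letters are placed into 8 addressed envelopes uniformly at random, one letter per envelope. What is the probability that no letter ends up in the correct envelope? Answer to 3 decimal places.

This is the derangement probability: permutations of 8 with no fixed point.
D(8) = 8! · (1 − 1/1! + 1/2! − ··· + (−1)^8/8!) = 14833.
P = 14833/40320 = 2119/5760 ≈ 0.368.

0.368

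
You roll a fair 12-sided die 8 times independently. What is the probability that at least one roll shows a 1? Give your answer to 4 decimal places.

P(no roll shows a 1) = (11/12)^8 ≈ 0.4985.
P(at least one) = 1 − 0.4985 = 0.5015.

0.5015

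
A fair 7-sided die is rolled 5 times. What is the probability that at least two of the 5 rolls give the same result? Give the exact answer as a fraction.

P(all 5 different) = 7/7 · 6/7 · ··· · 3/7 = 360/2401.
P(at least two equal) = 1 − 360/2401 = 2041/2401.

2041/2401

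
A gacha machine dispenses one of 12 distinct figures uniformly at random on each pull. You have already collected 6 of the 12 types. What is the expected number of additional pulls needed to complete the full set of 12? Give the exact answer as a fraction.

147/5

Starting from 6 distinct types, each trial gives a new one with probability (12−i)/12 when i types are held, so the wait for the next new type is 12/(12−i).
E = 12/6 + 12/5 + 12/4 + 12/3 + 12/2 + 12/1 = 147/5.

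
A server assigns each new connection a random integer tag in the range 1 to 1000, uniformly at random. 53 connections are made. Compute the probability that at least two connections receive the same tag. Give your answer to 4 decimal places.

It's easier to compute the probability that all 53 are distinct.
P(all distinct) = 1000/1000 · 999/1000 · ··· · 948/1000 ≈ 0.2459.
So the probability of at least one match is 1 − 0.2459 = 0.7541.

0.7541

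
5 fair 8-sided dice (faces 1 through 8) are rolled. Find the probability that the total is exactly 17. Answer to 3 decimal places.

0.045

There are 8^5 = 32768 equally likely outcomes.
The number of ordered 5-tuples from {1,…,8} summing to 17 is 1470.
P(sum = 17) = 1470/32768 = 735/16384 ≈ 0.045.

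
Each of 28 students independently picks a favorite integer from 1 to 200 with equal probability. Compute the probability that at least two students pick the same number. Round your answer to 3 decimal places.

It's easier to compute the probability that all 28 are distinct.
P(all distinct) = 200/200 · 199/200 · ··· · 173/200 ≈ 0.138.
So the probability of at least one match is 1 − 0.138 = 0.862.

0.862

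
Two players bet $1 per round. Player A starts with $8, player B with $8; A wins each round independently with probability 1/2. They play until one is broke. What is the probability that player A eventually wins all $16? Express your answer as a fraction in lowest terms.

With a fair step, P(i) = ½P(i−1) + ½P(i+1) with P(0)=0, P(16)=1 has the linear solution P(i) = i/16.
P(8) = 8/16 = 1/2.

1/2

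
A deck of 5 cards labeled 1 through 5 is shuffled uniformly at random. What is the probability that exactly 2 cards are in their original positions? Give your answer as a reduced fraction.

Choose which 2 of the 5 are fixed: C(5,2) = 10 ways.
The remaining 3 must have no fixed point: D(3) = 2.
P = 10·2/120 = 1/6.

1/6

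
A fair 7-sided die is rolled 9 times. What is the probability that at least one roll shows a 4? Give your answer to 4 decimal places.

0.7503

P(no roll shows a 4) = (6/7)^9 ≈ 0.2497.
P(at least one) = 1 − 0.2497 = 0.7503.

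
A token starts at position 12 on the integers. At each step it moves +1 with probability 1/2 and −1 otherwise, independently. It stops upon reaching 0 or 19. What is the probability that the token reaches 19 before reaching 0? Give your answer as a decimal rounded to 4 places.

0.6316

With a fair step, P(i) = ½P(i−1) + ½P(i+1) with P(0)=0, P(19)=1 has the linear solution P(i) = i/19.
P(12) = 12/19 ≈ 0.6316.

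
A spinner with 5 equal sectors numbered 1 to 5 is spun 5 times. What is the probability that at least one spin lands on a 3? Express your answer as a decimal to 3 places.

0.672

P(no spin lands on a 3) = (4/5)^5 ≈ 0.328.
P(at least one) = 1 − 0.328 = 0.672.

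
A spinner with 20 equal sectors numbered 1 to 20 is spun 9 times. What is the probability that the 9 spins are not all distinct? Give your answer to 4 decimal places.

0.8810

P(all 9 different) = 20/20 · 19/20 · ··· · 12/20 ≈ 0.1190.
P(at least two equal) = 1 − 0.1190 = 0.8810.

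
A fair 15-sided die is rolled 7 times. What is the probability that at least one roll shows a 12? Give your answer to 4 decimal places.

P(no roll shows a 12) = (14/15)^7 ≈ 0.6170.
P(at least one) = 1 − 0.6170 = 0.3830.

0.3830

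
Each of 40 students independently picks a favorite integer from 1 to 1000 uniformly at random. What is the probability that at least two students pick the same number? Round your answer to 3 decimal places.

It's easier to compute the probability that all 40 are distinct.
P(all distinct) = 1000/1000 · 999/1000 · ··· · 961/1000 ≈ 0.454.
So the probability of at least one match is 1 − 0.454 = 0.546.

0.546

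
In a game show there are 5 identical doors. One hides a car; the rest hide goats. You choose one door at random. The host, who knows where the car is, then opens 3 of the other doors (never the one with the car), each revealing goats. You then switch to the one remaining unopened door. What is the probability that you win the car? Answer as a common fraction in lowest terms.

Your original door holds the car with probability 1/5, so the other 4 collectively hold it with probability 4/5.
The host can always find 3 empty doors to open, so the reveals don't change that 4/5; it is now spread over the 1 remaining unopened door.
P(win by switching) = (4/5) · (1/1) = 4/5.

4/5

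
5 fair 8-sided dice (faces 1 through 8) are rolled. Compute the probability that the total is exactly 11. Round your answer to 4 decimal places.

There are 8^5 = 32768 equally likely outcomes.
The number of ordered 5-tuples from {1,…,8} summing to 11 is 210.
P(sum = 11) = 210/32768 = 105/16384 ≈ 0.0064.

0.0064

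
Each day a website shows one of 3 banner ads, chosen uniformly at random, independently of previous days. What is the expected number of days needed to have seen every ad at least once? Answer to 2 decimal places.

5.50

After i distinct types are collected, each trial gives a new one with probability (3−i)/3, so the expected wait for the next new type is 3/(3−i).
E = 3/3 + 3/2 + 3/1 = 11/2 ≈ 5.50.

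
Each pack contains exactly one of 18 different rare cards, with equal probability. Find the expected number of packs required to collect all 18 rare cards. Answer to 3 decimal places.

62.912

After i distinct types are collected, each trial gives a new one with probability (18−i)/18, so the expected wait for the next new type is 18/(18−i).
E = 18/18 + 18/17 + 18/16 + 18/15 + 18/14 + 18/13 + 18/12 + 18/11 + 18/10 + 18/9 + 18/8 + 18/7 + 18/6 + 18/5 + 18/4 + 18/3 + 18/2 + 18/1 = 42822903/680680 ≈ 62.912.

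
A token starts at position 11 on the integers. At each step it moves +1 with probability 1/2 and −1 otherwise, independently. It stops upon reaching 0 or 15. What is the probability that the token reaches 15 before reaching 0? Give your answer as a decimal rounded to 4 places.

With a fair step, P(i) = ½P(i−1) + ½P(i+1) with P(0)=0, P(15)=1 has the linear solution P(i) = i/15.
P(11) = 11/15 ≈ 0.7333.

0.7333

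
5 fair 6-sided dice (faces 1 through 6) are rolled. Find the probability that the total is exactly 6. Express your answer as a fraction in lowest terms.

5/7776

There are 6^5 = 7776 equally likely outcomes.
The number of ordered 5-tuples from {1,…,6} summing to 6 is 5.
P(sum = 6) = 5/7776.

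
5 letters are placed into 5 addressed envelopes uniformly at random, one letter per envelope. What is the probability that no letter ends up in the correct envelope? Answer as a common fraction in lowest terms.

11/30

This is the derangement probability: permutations of 5 with no fixed point.
D(5) = 5! · (1 − 1/1! + 1/2! − ··· + (−1)^5/5!) = 44.
P = 44/120 = 11/30.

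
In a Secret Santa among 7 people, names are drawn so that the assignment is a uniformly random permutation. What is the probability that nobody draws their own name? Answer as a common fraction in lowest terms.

This is the derangement probability: permutations of 7 with no fixed point.
D(7) = 7! · (1 − 1/1! + 1/2! − ··· + (−1)^7/7!) = 1854.
P = 1854/5040 = 103/280.

103/280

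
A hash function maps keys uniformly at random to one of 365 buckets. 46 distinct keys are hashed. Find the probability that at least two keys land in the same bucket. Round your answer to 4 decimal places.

0.9483

It's easier to compute the probability that all 46 are distinct.
P(all distinct) = 365/365 · 364/365 · ··· · 320/365 ≈ 0.0517.
So the probability of at least one match is 1 − 0.0517 = 0.9483.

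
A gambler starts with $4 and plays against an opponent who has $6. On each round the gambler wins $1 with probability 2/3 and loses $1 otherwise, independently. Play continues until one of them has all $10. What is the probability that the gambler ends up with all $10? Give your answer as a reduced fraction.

Let r = q/p = (1/3)/(2/3) = 1/2. The recurrence P(i) = p·P(i+1) + q·P(i−1) with P(0)=0, P(10)=1 gives P(i) = (1 − r^i)/(1 − r^10).
P(4) = (1 − (1/2)^4) / (1 − (1/2)^10) = 320/341.

320/341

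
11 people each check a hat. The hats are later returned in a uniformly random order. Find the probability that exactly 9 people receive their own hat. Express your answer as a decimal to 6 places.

0.000001

Choose which 9 of the 11 are fixed: C(11,9) = 55 ways.
The remaining 2 must have no fixed point: D(2) = 1.
P = 55·1/39916800 = 1/725760 ≈ 0.000001.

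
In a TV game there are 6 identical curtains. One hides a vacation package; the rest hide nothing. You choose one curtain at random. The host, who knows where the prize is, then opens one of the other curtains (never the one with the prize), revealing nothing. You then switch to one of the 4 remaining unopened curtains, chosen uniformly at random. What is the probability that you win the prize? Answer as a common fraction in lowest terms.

Your original curtain holds the prize with probability 1/6, so the other 5 collectively hold it with probability 5/6.
The host can always find an empty curtain to open, so this doesn't change that 5/6; it is now spread over the 4 remaining unopened curtains.
P(win by switching) = (5/6) · (1/4) = 5/24.

5/24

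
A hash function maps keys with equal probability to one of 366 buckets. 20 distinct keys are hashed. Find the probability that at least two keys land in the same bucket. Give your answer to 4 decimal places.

0.4106

It's easier to compute the probability that all 20 are distinct.
P(all distinct) = 366/366 · 365/366 · ··· · 347/366 ≈ 0.5894.
So the probability of at least one match is 1 − 0.5894 = 0.4106.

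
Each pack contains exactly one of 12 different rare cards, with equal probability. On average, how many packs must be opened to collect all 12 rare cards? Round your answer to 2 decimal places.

After i distinct types are collected, each trial gives a new one with probability (12−i)/12, so the expected wait for the next new type is 12/(12−i).
E = 12/12 + 12/11 + 12/10 + 12/9 + 12/8 + 12/7 + 12/6 + 12/5 + 12/4 + 12/3 + 12/2 + 12/1 = 86021/2310 ≈ 37.24.

37.24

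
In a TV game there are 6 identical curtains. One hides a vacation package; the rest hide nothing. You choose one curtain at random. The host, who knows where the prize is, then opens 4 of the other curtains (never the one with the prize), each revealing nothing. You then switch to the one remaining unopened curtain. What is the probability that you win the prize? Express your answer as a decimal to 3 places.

0.833

Your original curtain holds the prize with probability 1/6, so the other 5 collectively hold it with probability 5/6.
The host can always find 4 empty curtains to open, so the reveals don't change that 5/6; it is now spread over the 1 remaining unopened curtain.
P(win by switching) = (5/6) · (1/1) = 5/6 ≈ 0.833.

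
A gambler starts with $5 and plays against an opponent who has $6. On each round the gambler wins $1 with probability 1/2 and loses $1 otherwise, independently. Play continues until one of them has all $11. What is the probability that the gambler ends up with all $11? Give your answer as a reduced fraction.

With a fair step, P(i) = ½P(i−1) + ½P(i+1) with P(0)=0, P(11)=1 has the linear solution P(i) = i/11.
P(5) = 5/11.

5/11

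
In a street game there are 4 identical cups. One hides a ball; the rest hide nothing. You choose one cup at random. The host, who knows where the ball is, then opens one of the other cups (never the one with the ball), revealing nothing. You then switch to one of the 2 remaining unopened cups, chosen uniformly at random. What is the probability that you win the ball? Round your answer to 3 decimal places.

Your original cup holds the ball with probability 1/4, so the other 3 collectively hold it with probability 3/4.
The host can always find an empty cup to open, so this doesn't change that 3/4; it is now spread over the 2 remaining unopened cups.
P(win by switching) = (3/4) · (1/2) = 3/8 ≈ 0.375.

0.375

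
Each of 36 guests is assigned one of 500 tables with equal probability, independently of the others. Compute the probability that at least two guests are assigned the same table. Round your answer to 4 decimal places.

0.7250

It's easier to compute the probability that all 36 are distinct.
P(all distinct) = 500/500 · 499/500 · ··· · 465/500 ≈ 0.2750.
So the probability of at least one match is 1 − 0.2750 = 0.7250.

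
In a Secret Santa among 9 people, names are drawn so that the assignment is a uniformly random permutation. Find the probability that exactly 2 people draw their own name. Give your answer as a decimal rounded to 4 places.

0.1839

Choose which 2 of the 9 are fixed: C(9,2) = 36 ways.
The remaining 7 must have no fixed point: D(7) = 1854.
P = 36·1854/362880 = 103/560 ≈ 0.1839.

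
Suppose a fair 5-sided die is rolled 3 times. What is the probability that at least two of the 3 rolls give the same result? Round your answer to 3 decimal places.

P(all 3 different) = 5/5 · 4/5 · ··· · 3/5 ≈ 0.480.
P(at least two equal) = 1 − 0.480 = 0.520.

0.520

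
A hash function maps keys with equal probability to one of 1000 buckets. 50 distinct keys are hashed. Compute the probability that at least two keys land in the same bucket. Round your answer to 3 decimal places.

It's easier to compute the probability that all 50 are distinct.
P(all distinct) = 1000/1000 · 999/1000 · ··· · 951/1000 ≈ 0.288.
So the probability of at least one match is 1 − 0.288 = 0.712.

0.712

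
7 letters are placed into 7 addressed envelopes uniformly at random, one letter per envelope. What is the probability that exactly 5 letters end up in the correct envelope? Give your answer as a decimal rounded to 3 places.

0.004

Choose which 5 of the 7 are fixed: C(7,5) = 21 ways.
The remaining 2 must have no fixed point: D(2) = 1.
P = 21·1/5040 = 1/240 ≈ 0.004.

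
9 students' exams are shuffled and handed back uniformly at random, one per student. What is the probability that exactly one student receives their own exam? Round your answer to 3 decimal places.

0.368

Choose which one is fixed: C(9,1) = 9 ways.
The remaining 8 must have no fixed point: D(8) = 14833.
P = 9·14833/362880 = 2119/5760 ≈ 0.368.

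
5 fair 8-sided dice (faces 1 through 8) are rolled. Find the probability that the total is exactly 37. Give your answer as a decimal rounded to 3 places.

0.001

There are 8^5 = 32768 equally likely outcomes.
The number of ordered 5-tuples from {1,…,8} summing to 37 is 35.
P(sum = 37) = 35/32768 ≈ 0.001.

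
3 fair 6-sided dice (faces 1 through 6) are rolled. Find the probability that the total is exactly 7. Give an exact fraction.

5/72

There are 6^3 = 216 equally likely outcomes.
The number of ordered 3-tuples from {1,…,6} summing to 7 is 15.
P(sum = 7) = 15/216 = 5/72.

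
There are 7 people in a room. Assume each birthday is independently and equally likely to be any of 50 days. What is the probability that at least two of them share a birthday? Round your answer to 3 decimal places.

It's easier to compute the probability that all 7 are distinct.
P(all distinct) = 50/50 · 49/50 · ··· · 44/50 ≈ 0.644.
So the probability of at least one match is 1 − 0.644 = 0.356.

0.356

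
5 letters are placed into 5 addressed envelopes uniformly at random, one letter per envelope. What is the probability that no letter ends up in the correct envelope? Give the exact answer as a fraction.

This is the derangement probability: permutations of 5 with no fixed point.
D(5) = 5! · (1 − 1/1! + 1/2! − ··· + (−1)^5/5!) = 44.
P = 44/120 = 11/30.

11/30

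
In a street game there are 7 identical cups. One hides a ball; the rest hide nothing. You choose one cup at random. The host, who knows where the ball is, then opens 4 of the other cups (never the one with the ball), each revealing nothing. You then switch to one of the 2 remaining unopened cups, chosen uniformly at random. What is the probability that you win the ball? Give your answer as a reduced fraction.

3/7

Your original cup holds the ball with probability 1/7, so the other 6 collectively hold it with probability 6/7.
The host can always find 4 empty cups to open, so the reveals don't change that 6/7; it is now spread over the 2 remaining unopened cups.
P(win by switching) = (6/7) · (1/2) = 3/7.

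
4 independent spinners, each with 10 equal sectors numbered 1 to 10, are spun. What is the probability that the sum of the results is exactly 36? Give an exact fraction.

7/2000

There are 10^4 = 10000 equally likely outcomes.
The number of ordered 4-tuples from {1,…,10} summing to 36 is 35.
P(sum = 36) = 35/10000 = 7/2000.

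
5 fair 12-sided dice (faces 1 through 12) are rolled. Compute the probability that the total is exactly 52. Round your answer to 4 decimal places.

0.0020

There are 12^5 = 248832 equally likely outcomes.
The number of ordered 5-tuples from {1,…,12} summing to 52 is 495.
P(sum = 52) = 495/248832 = 55/27648 ≈ 0.0020.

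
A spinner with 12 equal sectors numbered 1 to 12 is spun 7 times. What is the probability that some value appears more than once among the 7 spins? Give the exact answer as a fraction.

P(all 7 different) = 12/12 · 11/12 · ··· · 6/12 = 385/3456.
P(at least two equal) = 1 − 385/3456 = 3071/3456.

3071/3456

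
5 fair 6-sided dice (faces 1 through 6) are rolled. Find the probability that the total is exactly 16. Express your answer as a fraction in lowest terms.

There are 6^5 = 7776 equally likely outcomes.
The number of ordered 5-tuples from {1,…,6} summing to 16 is 735.
P(sum = 16) = 735/7776 = 245/2592.

245/2592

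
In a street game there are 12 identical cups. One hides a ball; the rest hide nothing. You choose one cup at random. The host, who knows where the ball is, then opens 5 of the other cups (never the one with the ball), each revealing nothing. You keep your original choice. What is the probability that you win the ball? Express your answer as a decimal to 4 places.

0.0833

The host can always open 5 empty cups regardless of your choice, so the reveals give no information about your original cup.
P(win by staying) = 1/12 ≈ 0.0833.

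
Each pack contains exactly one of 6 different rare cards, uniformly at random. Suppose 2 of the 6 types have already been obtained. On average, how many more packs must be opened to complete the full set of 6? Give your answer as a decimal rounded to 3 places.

12.500

Starting from 2 distinct types, each trial gives a new one with probability (6−i)/6 when i types are held, so the wait for the next new type is 6/(6−i).
E = 6/4 + 6/3 + 6/2 + 6/1 = 25/2 ≈ 12.500.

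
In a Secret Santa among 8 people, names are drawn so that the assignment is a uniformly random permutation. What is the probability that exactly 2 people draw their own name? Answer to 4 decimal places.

0.1840

Choose which 2 of the 8 are fixed: C(8,2) = 28 ways.
The remaining 6 must have no fixed point: D(6) = 265.
P = 28·265/40320 = 53/288 ≈ 0.1840.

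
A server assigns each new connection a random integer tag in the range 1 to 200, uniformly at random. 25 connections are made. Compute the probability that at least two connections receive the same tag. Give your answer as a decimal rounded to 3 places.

It's easier to compute the probability that all 25 are distinct.
P(all distinct) = 200/200 · 199/200 · ··· · 176/200 ≈ 0.209.
So the probability of at least one match is 1 − 0.209 = 0.791.

0.791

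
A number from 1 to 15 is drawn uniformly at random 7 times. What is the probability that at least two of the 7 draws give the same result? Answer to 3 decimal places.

P(all 7 different) = 15/15 · 14/15 · ··· · 9/15 ≈ 0.190.
P(at least two equal) = 1 − 0.190 = 0.810.

0.810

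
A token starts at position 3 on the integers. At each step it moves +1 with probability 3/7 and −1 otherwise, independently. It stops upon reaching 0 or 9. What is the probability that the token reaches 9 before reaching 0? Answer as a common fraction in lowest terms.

729/6553

Let r = q/p = (4/7)/(3/7) = 4/3. The recurrence P(i) = p·P(i+1) + q·P(i−1) with P(0)=0, P(9)=1 gives P(i) = (1 − r^i)/(1 − r^9).
P(3) = (1 − (4/3)^3) / (1 − (4/3)^9) = 729/6553.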